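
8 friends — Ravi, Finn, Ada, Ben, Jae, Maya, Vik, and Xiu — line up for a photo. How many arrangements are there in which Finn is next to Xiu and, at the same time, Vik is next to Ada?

2880

Treat {Finn,Xiu} as one block (2 orders) and {Vik,Ada} as another (2 orders).
That leaves 6 units to arrange: 2 × 2 × 6! = 4 × 720 = 2880.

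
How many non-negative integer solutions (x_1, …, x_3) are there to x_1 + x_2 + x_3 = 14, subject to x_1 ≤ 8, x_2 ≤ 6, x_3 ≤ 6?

28

Ignoring the caps, the number of non-negative solutions to x_1+…+x_3 = 14 is C(16,2) = 120.
Subtract solutions that violate a single cap (substitute x_i' = x_i − (cap_i+1)): x_1 ≥ 9 gives C(7,2) = 21; x_2 ≥ 7 gives C(9,2) = 36; x_3 ≥ 7 gives C(9,2) = 36. Together 93.
Add back pairs where two caps are both exceeded: 0 + 0 + 1 = 1.
By inclusion–exclusion the count is 120 − 93 + 1 = 28.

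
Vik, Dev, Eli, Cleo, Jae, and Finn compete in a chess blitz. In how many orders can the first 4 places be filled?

There are 6 choices for 1st place, 5 for 2nd, and so on down to 3 for position 4.
That gives 6 × 5 × 4 × 3 = 360.

360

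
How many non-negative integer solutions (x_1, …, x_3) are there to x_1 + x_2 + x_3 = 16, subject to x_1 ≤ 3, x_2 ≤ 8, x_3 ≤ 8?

Ignoring the caps, the number of non-negative solutions to x_1+…+x_3 = 16 is C(18,2) = 153.
Subtract solutions that violate a single cap (substitute x_i' = x_i − (cap_i+1)): x_1 ≥ 4 gives C(14,2) = 91; x_2 ≥ 9 gives C(9,2) = 36; x_3 ≥ 9 gives C(9,2) = 36. Together 163.
Add back pairs where two caps are both exceeded: 10 + 10 + 0 = 20.
By inclusion–exclusion the count is 153 − 163 + 20 = 10.

10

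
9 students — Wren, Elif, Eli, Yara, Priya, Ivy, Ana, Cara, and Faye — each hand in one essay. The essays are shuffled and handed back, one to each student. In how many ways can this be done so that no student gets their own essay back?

Count assignments avoiding every fixed point. For any j of the 9 students fixed to their own essay, the other 9−j can be arranged in (9−j)! ways.
By inclusion–exclusion this is Σ_{j=0}^{9} (−1)^j C(9,j)·(9−j)!.
Computing: 362880 − 362880 + 181440 − 60480 + 15120 − 3024 + 504 − 72 + 9 − 1 = 133496.

133496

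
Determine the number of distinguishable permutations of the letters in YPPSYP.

60

The 6 letters of YPPSYP have repeats: P appearing 3 times and Y appearing twice.
The number of distinct arrangements is 6!/(3!·2!) = 720/12 = 60.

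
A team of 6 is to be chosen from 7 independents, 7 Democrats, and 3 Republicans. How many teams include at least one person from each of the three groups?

8967

Unrestricted: C(17,6) = 12376 ways to pick any 6 of the 17.
Subtract selections that omit an entire group: no independents → C(10,6) = 210; no Democrats → C(10,6) = 210; no Republicans → C(14,6) = 3003.
Add back selections omitting two groups (i.e. drawn from a single group): C(7,6) + C(7,6) + C(3,6) = 14.
By inclusion–exclusion: 12376 − 3423 + 14 = 8967.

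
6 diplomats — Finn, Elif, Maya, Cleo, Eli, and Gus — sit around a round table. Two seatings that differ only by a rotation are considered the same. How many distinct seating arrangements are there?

120

Fix one person's seat to break rotational symmetry; the remaining 5 people can be arranged in (5)! = 120 ways.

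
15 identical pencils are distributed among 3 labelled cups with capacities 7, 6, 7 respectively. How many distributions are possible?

Ignoring the caps, the number of non-negative solutions to x_1+…+x_3 = 15 is C(17,2) = 136.
Subtract solutions that violate a single cap (substitute x_i' = x_i − (cap_i+1)): x_1 ≥ 8 gives C(9,2) = 36; x_2 ≥ 7 gives C(10,2) = 45; x_3 ≥ 8 gives C(9,2) = 36. Together 117.
Add back pairs where two caps are both exceeded: 1 + 0 + 1 = 2.
By inclusion–exclusion the count is 136 − 117 + 2 = 21.

21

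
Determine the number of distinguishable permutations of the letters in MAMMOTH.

MAMMOTH has 7 letters with M appearing 3 times.
So there are 7! / (3!) = 840 distinguishable arrangements.

840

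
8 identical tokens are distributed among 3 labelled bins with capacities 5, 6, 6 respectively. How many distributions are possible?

33

Ignoring the caps, the number of non-negative solutions to x_1+…+x_3 = 8 is C(10,2) = 45.
Subtract solutions that violate a single cap (substitute x_i' = x_i − (cap_i+1)): x_1 ≥ 6 gives C(4,2) = 6; x_2 ≥ 7 gives C(3,2) = 3; x_3 ≥ 7 gives C(3,2) = 3. Together 12.
No two caps can be exceeded simultaneously, so the pair terms are all 0.
By inclusion–exclusion the count is 45 − 12 + 0 = 33.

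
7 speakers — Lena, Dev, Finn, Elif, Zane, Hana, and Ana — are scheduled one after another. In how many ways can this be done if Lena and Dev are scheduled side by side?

1440

Place the 5 others and the Lena-Dev pair as 6 objects in a line; the pair has 2 internal arrangements.
So the count is 2·(6)! = 1440.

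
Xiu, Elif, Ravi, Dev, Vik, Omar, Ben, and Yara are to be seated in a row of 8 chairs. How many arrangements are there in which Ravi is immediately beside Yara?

Treat {Ravi, Yara} as a single unit. There are 7 units to order, and the pair itself can be ordered 2 ways.
That gives 2 × 7! = 2 × 5040 = 10080.

10080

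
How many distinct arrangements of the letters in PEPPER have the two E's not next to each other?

There are 6!/(3!·2!) = 60 arrangements of PEPPER in total.
Arrangements with the E's together: treat EE as one letter, giving (5)!/(3!) = 20.
Hence 60 − 20 = 40.

40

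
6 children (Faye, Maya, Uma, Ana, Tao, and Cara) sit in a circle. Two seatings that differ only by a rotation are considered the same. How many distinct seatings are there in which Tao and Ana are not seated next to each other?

Without the restriction there are (5)! = 120 seatings.
Seatings with Tao beside Ana: treat them as a block with 2 internal orders, giving 2 × (4)! = 48.
Subtracting, 120 − 48 = 72.

72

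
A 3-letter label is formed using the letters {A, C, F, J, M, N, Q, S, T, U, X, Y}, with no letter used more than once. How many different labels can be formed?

Choose and order 3 of the 12 symbols: the first letter has 12 options, the next 11, then 10.
That product is 12 × 11 × 10 = 1320.

1320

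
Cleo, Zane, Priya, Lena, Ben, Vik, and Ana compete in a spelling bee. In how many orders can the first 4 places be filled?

There are 7 choices for 1st place, 6 for 2nd, and so on down to 4 for position 4.
That gives 7 × 6 × 5 × 4 = 840.

840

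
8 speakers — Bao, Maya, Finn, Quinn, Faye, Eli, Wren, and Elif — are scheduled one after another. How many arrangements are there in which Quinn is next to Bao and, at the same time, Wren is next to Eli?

Treat {Quinn,Bao} as one block (2 orders) and {Wren,Eli} as another (2 orders).
That leaves 6 units to arrange: 2 × 2 × 6! = 4 × 720 = 2880.

2880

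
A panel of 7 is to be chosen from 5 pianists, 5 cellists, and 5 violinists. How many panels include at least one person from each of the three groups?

Unrestricted: C(15,7) = 6435 ways to pick any 7 of the 15.
Subtract selections that omit an entire group: no pianists → C(10,7) = 120; no cellists → C(10,7) = 120; no violinists → C(10,7) = 120.
Add back selections omitting two groups (i.e. drawn from a single group): C(5,7) + C(5,7) + C(5,7) = 0.
By inclusion–exclusion: 6435 − 360 + 0 = 6075.

6075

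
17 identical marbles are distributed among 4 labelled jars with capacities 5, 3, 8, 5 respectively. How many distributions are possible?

34

By stars and bars, unrestricted non-negative solutions to x_1+…+x_4 = 17 number C(17+3,3) = 1140.
Subtract solutions that violate a single cap (substitute x_i' = x_i − (cap_i+1)): x_1 ≥ 6 gives C(14,3) = 364; x_2 ≥ 4 gives C(16,3) = 560; x_3 ≥ 9 gives C(11,3) = 165; x_4 ≥ 6 gives C(14,3) = 364. Together 1453.
Add back pairs where two caps are both exceeded: 120 + 10 + 56 + 35 + 120 + 10 = 351.
Subtract triples: 0 + 4 + 0 + 0 = 4.
By inclusion–exclusion the count is 1140 − 1453 + 351 − 4 = 34.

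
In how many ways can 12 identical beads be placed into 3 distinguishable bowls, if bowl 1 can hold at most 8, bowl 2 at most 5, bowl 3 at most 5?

By stars and bars, unrestricted non-negative solutions to x_1+…+x_3 = 12 number C(12+2,2) = 91.
Subtract solutions that violate a single cap (substitute x_i' = x_i − (cap_i+1)): x_1 ≥ 9 gives C(5,2) = 10; x_2 ≥ 6 gives C(8,2) = 28; x_3 ≥ 6 gives C(8,2) = 28. Together 66.
Add back pairs where two caps are both exceeded: 0 + 0 + 1 = 1.
By inclusion–exclusion the count is 91 − 66 + 1 = 26.

26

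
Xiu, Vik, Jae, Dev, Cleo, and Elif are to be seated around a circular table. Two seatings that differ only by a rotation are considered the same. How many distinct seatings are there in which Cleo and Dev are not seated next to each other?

All circular seatings of 6 people number (5)! = 120.
Seatings with Cleo beside Dev: treat them as a block with 2 internal orders, giving 2 × (4)! = 48.
Subtracting, 120 − 48 = 72.

72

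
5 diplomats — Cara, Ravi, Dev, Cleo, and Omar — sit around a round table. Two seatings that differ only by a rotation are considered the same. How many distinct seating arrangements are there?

24

Around a circle, 5 distinct people have 5!/5 = (4)! = 24 rotationally distinct seatings.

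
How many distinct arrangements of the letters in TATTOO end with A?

With the last slot taken by A, it remains to arrange the other 5 letters (TTTOO).
Those 5 letters have O appearing twice and T appearing 3 times, giving (5)!/(3!·2!) = 10.

10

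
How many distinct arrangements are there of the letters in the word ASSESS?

30

ASSESS has 6 letters with S appearing 4 times.
The number of distinct arrangements is 6!/(4!) = 720/24 = 30.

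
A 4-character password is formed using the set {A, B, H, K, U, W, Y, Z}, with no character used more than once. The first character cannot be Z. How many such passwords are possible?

The first character has 8−1 = 7 choices (anything except Z).
The remaining 3 characters are filled from the other 7 symbols without repetition: 7 × 6 × 5 = 210.
Total: 7 × 210 = 1470.

1470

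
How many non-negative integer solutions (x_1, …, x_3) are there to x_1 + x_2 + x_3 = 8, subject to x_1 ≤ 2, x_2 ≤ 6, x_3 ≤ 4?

Without the upper bounds there are C(10,2) = 45 ways to split 8 among 3 variables.
Subtract solutions that violate a single cap (substitute x_i' = x_i − (cap_i+1)): x_1 ≥ 3 gives C(7,2) = 21; x_2 ≥ 7 gives C(3,2) = 3; x_3 ≥ 5 gives C(5,2) = 10. Together 34.
Add back pairs where two caps are both exceeded: 0 + 1 + 0 = 1.
By inclusion–exclusion the count is 45 − 34 + 1 = 12.

12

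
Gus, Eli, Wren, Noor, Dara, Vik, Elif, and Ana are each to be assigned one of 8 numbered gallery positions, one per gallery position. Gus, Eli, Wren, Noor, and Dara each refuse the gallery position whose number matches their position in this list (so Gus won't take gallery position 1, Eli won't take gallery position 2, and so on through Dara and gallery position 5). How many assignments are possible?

Let Aᵢ (for 1 ≤ i ≤ 5) be the placements that put person i in their forbidden gallery position. Any j of these fix j positions, leaving (8−j)! ways to fill the rest, and there are C(5,j) ways to pick which j.
By inclusion–exclusion, the number of valid placements is Σ_{j=0}^{5} (−1)^j C(5,j)·(8−j)!.
Computing: 40320 − 25200 + 7200 − 1200 + 120 − 6 = 21234.

21234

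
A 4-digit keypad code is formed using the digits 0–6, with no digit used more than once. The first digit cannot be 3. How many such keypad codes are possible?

The first digit has 7−1 = 6 choices (anything except 3).
The remaining 3 digits are filled from the other 6 symbols without repetition: 6 × 5 × 4 = 120.
Total: 6 × 120 = 720.

720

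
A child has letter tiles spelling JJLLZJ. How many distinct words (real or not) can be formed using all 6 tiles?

The 6 letters of JJLLZJ have repeats: J appearing 3 times and L appearing twice.
Dividing 6! = 720 by 3!·2! = 12 for the repeated letters gives 60.

60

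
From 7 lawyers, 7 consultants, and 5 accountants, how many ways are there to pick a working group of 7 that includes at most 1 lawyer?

Split by how many lawyers are chosen (0 through 1).
Sum: C(7,0)·C(12,7) + C(7,1)·C(12,6) = 792 + 6468 = 7260.

7260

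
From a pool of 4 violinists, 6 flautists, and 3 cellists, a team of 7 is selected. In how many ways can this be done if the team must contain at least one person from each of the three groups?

Total 7-person selections from all 13: C(13,7) = 1716.
Subtract selections that omit an entire group: no violinists → C(9,7) = 36; no flautists → C(7,7) = 1; no cellists → C(10,7) = 120.
Add back selections omitting two groups (i.e. drawn from a single group): C(4,7) + C(6,7) + C(3,7) = 0.
By inclusion–exclusion: 1716 − 157 + 0 = 1559.

1559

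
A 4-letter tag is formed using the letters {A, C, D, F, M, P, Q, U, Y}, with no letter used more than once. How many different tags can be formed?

3024

With no repetition, fill the 4 letters in order: 9 choices, then 8, down to 6.
9 × 8 × 7 × 6 = 3024.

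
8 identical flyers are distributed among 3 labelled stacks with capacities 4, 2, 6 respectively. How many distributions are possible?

12

By stars and bars, unrestricted non-negative solutions to x_1+…+x_3 = 8 number C(8+2,2) = 45.
Subtract solutions that violate a single cap (substitute x_i' = x_i − (cap_i+1)): x_1 ≥ 5 gives C(5,2) = 10; x_2 ≥ 3 gives C(7,2) = 21; x_3 ≥ 7 gives C(3,2) = 3. Together 34.
Add back pairs where two caps are both exceeded: 1 + 0 + 0 = 1.
By inclusion–exclusion the count is 45 − 34 + 1 = 12.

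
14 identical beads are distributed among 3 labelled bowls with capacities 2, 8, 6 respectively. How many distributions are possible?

6

Ignoring the caps, the number of non-negative solutions to x_1+…+x_3 = 14 is C(16,2) = 120.
Subtract solutions that violate a single cap (substitute x_i' = x_i − (cap_i+1)): x_1 ≥ 3 gives C(13,2) = 78; x_2 ≥ 9 gives C(7,2) = 21; x_3 ≥ 7 gives C(9,2) = 36. Together 135.
Add back pairs where two caps are both exceeded: 6 + 15 + 0 = 21.
By inclusion–exclusion the count is 120 − 135 + 21 = 6.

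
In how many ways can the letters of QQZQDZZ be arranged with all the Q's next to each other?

20

Treat the 3 copies of Q as a single block. The multiset to arrange is then {QQQ, D, Z, Z, Z}, 5 items in all.
That gives (5)!/(3!) = 20 arrangements.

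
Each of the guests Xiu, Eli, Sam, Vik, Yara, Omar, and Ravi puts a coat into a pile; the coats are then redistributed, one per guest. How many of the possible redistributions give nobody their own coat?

1854

Count assignments avoiding every fixed point. For any j of the 7 guests fixed to their own coat, the other 7−j can be arranged in (7−j)! ways.
By inclusion–exclusion this is Σ_{j=0}^{7} (−1)^j C(7,j)·(7−j)!.
Computing: 5040 − 5040 + 2520 − 840 + 210 − 42 + 7 − 1 = 1854.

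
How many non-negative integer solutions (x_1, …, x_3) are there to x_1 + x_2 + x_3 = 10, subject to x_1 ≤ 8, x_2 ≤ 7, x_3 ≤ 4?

Without the upper bounds there are C(12,2) = 66 ways to split 10 among 3 variables.
Subtract solutions that violate a single cap (substitute x_i' = x_i − (cap_i+1)): x_1 ≥ 9 gives C(3,2) = 3; x_2 ≥ 8 gives C(4,2) = 6; x_3 ≥ 5 gives C(7,2) = 21. Together 30.
No two caps can be exceeded simultaneously, so the pair terms are all 0.
By inclusion–exclusion the count is 66 − 30 + 0 = 36.

36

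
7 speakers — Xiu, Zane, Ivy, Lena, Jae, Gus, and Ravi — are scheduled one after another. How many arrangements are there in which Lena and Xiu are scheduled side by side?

1440

Treat {Lena, Xiu} as a single unit. There are 6 units to order, and the pair itself can be ordered 2 ways.
So the count is 2·(6)! = 1440.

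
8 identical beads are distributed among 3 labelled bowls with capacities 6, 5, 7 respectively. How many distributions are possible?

35

Ignoring the caps, the number of non-negative solutions to x_1+…+x_3 = 8 is C(10,2) = 45.
Subtract solutions that violate a single cap (substitute x_i' = x_i − (cap_i+1)): x_1 ≥ 7 gives C(3,2) = 3; x_2 ≥ 6 gives C(4,2) = 6; x_3 ≥ 8 gives C(2,2) = 1. Together 10.
No two caps can be exceeded simultaneously, so the pair terms are all 0.
By inclusion–exclusion the count is 45 − 10 + 0 = 35.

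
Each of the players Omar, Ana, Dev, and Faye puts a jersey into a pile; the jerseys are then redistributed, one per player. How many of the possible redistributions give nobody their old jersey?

9

Let Aᵢ be the assignments in which player i gets their old jersey. We want the size of the complement of A₁∪…∪A_4.
By inclusion–exclusion this is Σ_{j=0}^{4} (−1)^j C(4,j)·(4−j)!.
Computing: 24 − 24 + 12 − 4 + 1 = 9.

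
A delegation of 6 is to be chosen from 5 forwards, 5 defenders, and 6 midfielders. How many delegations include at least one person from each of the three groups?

With no constraint there are C(16,6) = 8008 possible selections.
Subtract selections that omit an entire group: no forwards → C(11,6) = 462; no defenders → C(11,6) = 462; no midfielders → C(10,6) = 210.
Add back selections omitting two groups (i.e. drawn from a single group): C(5,6) + C(5,6) + C(6,6) = 1.
By inclusion–exclusion: 8008 − 1134 + 1 = 6875.

6875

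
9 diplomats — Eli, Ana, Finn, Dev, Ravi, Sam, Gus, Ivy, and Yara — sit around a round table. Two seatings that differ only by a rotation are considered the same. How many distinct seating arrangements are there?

40320

Fix one person's seat to break rotational symmetry; the remaining 8 people can be arranged in (8)! = 40320 ways.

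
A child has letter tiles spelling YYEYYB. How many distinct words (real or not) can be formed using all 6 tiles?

Letter multiplicities in YYEYYB: B×1, E×1, Y×4.
Dividing 6! = 720 by 4! = 24 for the repeated letters gives 30.

30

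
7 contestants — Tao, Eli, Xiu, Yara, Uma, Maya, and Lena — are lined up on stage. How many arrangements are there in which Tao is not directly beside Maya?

3600

Of the 7! = 5040 arrangements, those with Tao and Maya adjacent number 2 × 6! = 1440 (treat the pair as a block with 2 internal orders).
Complementary counting: 5040 − 1440 = 3600.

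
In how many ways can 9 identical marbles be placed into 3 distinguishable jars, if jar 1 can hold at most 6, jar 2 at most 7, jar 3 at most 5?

36

Without the upper bounds there are C(11,2) = 55 ways to split 9 among 3 jars.
Subtract solutions that violate a single cap (substitute x_i' = x_i − (cap_i+1)): x_1 ≥ 7 gives C(4,2) = 6; x_2 ≥ 8 gives C(3,2) = 3; x_3 ≥ 6 gives C(5,2) = 10. Together 19.
No two caps can be exceeded simultaneously, so the pair terms are all 0.
By inclusion–exclusion the count is 55 − 19 + 0 = 36.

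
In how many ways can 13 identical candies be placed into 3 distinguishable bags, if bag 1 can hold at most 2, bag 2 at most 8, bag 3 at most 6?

9

Without the upper bounds there are C(15,2) = 105 ways to split 13 among 3 bags.
Subtract solutions that violate a single cap (substitute x_i' = x_i − (cap_i+1)): x_1 ≥ 3 gives C(12,2) = 66; x_2 ≥ 9 gives C(6,2) = 15; x_3 ≥ 7 gives C(8,2) = 28. Together 109.
Add back pairs where two caps are both exceeded: 3 + 10 + 0 = 13.
By inclusion–exclusion the count is 105 − 109 + 13 = 9.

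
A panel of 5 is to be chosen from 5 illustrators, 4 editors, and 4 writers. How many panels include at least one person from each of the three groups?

Total 5-person selections from all 13: C(13,5) = 1287.
Subtract selections that omit an entire group: no illustrators → C(8,5) = 56; no editors → C(9,5) = 126; no writers → C(9,5) = 126.
Add back selections omitting two groups (i.e. drawn from a single group): C(5,5) + C(4,5) + C(4,5) = 1.
By inclusion–exclusion: 1287 − 308 + 1 = 980.

980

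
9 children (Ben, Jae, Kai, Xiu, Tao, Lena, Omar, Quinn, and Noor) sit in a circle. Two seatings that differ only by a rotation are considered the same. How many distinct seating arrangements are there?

Around a circle, 9 distinct people have 9!/9 = (8)! = 40320 rotationally distinct seatings.

40320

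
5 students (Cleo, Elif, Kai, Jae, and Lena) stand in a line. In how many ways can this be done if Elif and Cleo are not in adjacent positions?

72

Of the 5! = 120 arrangements, those with Elif and Cleo adjacent number 2 × 4! = 48 (treat the pair as a block with 2 internal orders).
Complementary counting: 120 − 48 = 72.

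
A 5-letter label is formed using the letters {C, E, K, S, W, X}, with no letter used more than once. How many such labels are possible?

Choose and order 5 of the 6 symbols: the first letter has 6 options, the next 5, and so on down to 2.
That product is 6 × 5 × 4 × 3 × 2 = 720.

720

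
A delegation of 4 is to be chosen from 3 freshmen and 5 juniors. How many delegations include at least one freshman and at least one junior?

65

With no constraint there are C(8,4) = 70 possible selections.
Selections missing a whole group: no freshmen → C(5,4) = 5; no juniors → C(3,4) = 0.
Both groups omitted at once is impossible, so 70 − 5 = 65.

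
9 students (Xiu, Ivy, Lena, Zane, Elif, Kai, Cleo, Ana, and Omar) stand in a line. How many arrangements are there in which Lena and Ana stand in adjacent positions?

Glue Lena and Ana into one block (2 internal orders), leaving 8 units to arrange in a row.
So the count is 2·(8)! = 80640.

80640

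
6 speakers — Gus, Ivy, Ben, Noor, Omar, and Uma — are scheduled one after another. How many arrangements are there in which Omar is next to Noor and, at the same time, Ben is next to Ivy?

Treat {Omar,Noor} as one block (2 orders) and {Ben,Ivy} as another (2 orders).
That leaves 4 units to arrange: 2 × 2 × 4! = 4 × 24 = 96.

96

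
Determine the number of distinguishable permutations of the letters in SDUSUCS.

The 7 letters of SDUSUCS have repeats: S appearing 3 times and U appearing twice.
Dividing 7! = 5040 by 3!·2! = 12 for the repeated letters gives 420.

420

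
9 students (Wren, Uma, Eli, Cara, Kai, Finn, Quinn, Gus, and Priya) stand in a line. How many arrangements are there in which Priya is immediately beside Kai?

Place the 7 others and the Priya-Kai pair as 8 objects in a line; the pair has 2 internal arrangements.
So the count is 2·(8)! = 80640.

80640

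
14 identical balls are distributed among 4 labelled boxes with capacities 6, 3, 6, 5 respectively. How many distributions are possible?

Ignoring the caps, the number of non-negative solutions to x_1+…+x_4 = 14 is C(17,3) = 680.
Subtract solutions that violate a single cap (substitute x_i' = x_i − (cap_i+1)): x_1 ≥ 7 gives C(10,3) = 120; x_2 ≥ 4 gives C(13,3) = 286; x_3 ≥ 7 gives C(10,3) = 120; x_4 ≥ 6 gives C(11,3) = 165. Together 691.
Add back pairs where two caps are both exceeded: 20 + 1 + 4 + 20 + 35 + 4 = 84.
By inclusion–exclusion the count is 680 − 691 + 84 = 73.

73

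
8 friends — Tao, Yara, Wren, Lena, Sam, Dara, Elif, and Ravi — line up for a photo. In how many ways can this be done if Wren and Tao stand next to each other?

10080

Glue Wren and Tao into one block (2 internal orders), leaving 7 units to arrange in a row.
So the count is 2·(7)! = 10080.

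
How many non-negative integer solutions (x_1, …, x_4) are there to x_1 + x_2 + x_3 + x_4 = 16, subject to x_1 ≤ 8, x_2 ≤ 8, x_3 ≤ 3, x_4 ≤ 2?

42

Without the upper bounds there are C(19,3) = 969 ways to split 16 among 4 variables.
Subtract solutions that violate a single cap (substitute x_i' = x_i − (cap_i+1)): x_1 ≥ 9 gives C(10,3) = 120; x_2 ≥ 9 gives C(10,3) = 120; x_3 ≥ 4 gives C(15,3) = 455; x_4 ≥ 3 gives C(16,3) = 560. Together 1255.
Add back pairs where two caps are both exceeded: 0 + 20 + 35 + 20 + 35 + 220 = 330.
Subtract triples: 0 + 0 + 1 + 1 = 2.
By inclusion–exclusion the count is 969 − 1255 + 330 − 2 = 42.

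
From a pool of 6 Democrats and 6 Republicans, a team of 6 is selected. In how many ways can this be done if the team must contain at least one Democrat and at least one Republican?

With no constraint there are C(12,6) = 924 possible selections.
Subtract selections that omit an entire group: no Democrats → C(6,6) = 1; no Republicans → C(6,6) = 1.
Both groups omitted at once is impossible, so 924 − 2 = 922.

922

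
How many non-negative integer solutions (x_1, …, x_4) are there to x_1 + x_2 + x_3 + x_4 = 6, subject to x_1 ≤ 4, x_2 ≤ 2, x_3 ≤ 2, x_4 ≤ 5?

40

By stars and bars, unrestricted non-negative solutions to x_1+…+x_4 = 6 number C(6+3,3) = 84.
Subtract solutions that violate a single cap (substitute x_i' = x_i − (cap_i+1)): x_1 ≥ 5 gives C(4,3) = 4; x_2 ≥ 3 gives C(6,3) = 20; x_3 ≥ 3 gives C(6,3) = 20; x_4 ≥ 6 gives C(3,3) = 1. Together 45.
Add back pairs where two caps are both exceeded: 0 + 0 + 0 + 1 + 0 + 0 = 1.
By inclusion–exclusion the count is 84 − 45 + 1 = 40.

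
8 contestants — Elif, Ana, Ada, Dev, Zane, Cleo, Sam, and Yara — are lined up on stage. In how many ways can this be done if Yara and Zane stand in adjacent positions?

Glue Yara and Zane into one block (2 internal orders), leaving 7 units to arrange in a row.
So the count is 2·(7)! = 10080.

10080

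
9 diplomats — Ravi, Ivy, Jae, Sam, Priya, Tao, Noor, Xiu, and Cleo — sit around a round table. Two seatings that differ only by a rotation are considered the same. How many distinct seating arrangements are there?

40320

Seat Ravi anywhere (absorbing the rotational symmetry), then permute the other 8: (8)! = 40320.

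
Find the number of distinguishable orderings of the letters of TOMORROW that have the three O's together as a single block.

Treat the 3 copies of O as a single block. The multiset to arrange is then {OOO, M, R, R, T, W}, 6 items in all.
That gives (6)!/(2!) = 360 arrangements.

360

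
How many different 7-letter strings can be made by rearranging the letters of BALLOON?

Letter multiplicities in BALLOON: A×1, B×1, L×2, N×1, O×2.
Dividing 7! = 5040 by 2!·2! = 4 for the repeated letters gives 1260.

1260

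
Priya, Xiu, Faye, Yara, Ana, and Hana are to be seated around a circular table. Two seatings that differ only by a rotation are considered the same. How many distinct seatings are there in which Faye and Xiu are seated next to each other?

Glue Faye and Xiu into a block (2 internal orders). Seating 5 units around a circle gives (4)! arrangements.
So 2 × (4)! = 2 × 24 = 48.

48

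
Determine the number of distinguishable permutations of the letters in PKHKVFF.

The 7 letters of PKHKVFF have repeats: F appearing twice and K appearing twice.
The number of distinct arrangements is 7!/(2!·2!) = 5040/4 = 1260.

1260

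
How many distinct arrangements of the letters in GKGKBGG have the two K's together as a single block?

Treat the 2 copies of K as a single block. The multiset to arrange is then {KK, B, G, G, G, G}, 6 items in all.
That gives (6)!/(4!) = 30 arrangements.

30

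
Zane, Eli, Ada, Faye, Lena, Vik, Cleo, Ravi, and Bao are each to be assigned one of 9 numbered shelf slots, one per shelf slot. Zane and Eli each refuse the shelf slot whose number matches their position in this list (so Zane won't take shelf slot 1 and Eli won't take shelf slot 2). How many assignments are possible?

287280

Let Aᵢ (for i ∈ {1, 2}) be the placements that put person i in their forbidden shelf slot. Any j of these fix j positions, leaving (9−j)! ways to fill the rest, and there are C(2,j) ways to pick which j.
By inclusion–exclusion, the number of valid placements is Σ_{j=0}^{2} (−1)^j C(2,j)·(9−j)!.
Computing: 362880 − 80640 + 5040 = 287280.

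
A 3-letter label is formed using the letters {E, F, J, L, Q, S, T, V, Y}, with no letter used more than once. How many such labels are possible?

504

With no repetition, fill the 3 letters in order: 9 choices, then 8, down to 7.
9 × 8 × 7 = 504.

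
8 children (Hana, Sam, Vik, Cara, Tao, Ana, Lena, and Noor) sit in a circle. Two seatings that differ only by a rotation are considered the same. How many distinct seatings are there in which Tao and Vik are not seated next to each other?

3600

Without the restriction there are (7)! = 5040 seatings.
Those with Tao next to Vik: fuse the pair into one unit and seat 7 units around a circle — 2·(6)! = 1440.
Subtracting, 5040 − 1440 = 3600.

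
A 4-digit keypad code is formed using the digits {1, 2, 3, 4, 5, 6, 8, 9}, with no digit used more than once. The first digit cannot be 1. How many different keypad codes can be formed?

The first digit has 8−1 = 7 choices (anything except 1).
The remaining 3 digits are filled from the other 7 symbols without repetition: 7 × 6 × 5 = 210.
Total: 7 × 210 = 1470.

1470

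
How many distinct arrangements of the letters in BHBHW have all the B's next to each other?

Treat the 2 copies of B as a single block. The multiset to arrange is then {BB, H, H, W}, 4 items in all.
That gives (4)!/(2!) = 12 arrangements.

12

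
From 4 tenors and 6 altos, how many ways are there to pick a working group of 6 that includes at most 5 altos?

Split by how many altos are chosen (0 through 5).
Sum: C(6,0)·C(4,6) + C(6,1)·C(4,5) + C(6,2)·C(4,4) + C(6,3)·C(4,3) + C(6,4)·C(4,2) + C(6,5)·C(4,1) = 0 + 0 + 15 + 80 + 90 + 24 = 209.

209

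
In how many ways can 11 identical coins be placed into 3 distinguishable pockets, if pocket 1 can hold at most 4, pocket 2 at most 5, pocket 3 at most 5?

10

Without the upper bounds there are C(13,2) = 78 ways to split 11 among 3 pockets.
Subtract solutions that violate a single cap (substitute x_i' = x_i − (cap_i+1)): x_1 ≥ 5 gives C(8,2) = 28; x_2 ≥ 6 gives C(7,2) = 21; x_3 ≥ 6 gives C(7,2) = 21. Together 70.
Add back pairs where two caps are both exceeded: 1 + 1 + 0 = 2.
By inclusion–exclusion the count is 78 − 70 + 2 = 10.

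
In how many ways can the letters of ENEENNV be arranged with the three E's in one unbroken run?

20

Treat the 3 copies of E as a single block. The multiset to arrange is then {EEE, N, N, N, V}, 5 items in all.
That gives (5)!/(3!) = 20 arrangements.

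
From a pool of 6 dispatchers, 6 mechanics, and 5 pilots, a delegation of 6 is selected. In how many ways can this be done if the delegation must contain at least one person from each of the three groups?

Total 6-person selections from all 17: C(17,6) = 12376.
Subtract selections that omit an entire group: no dispatchers → C(11,6) = 462; no mechanics → C(11,6) = 462; no pilots → C(12,6) = 924.
Add back selections omitting two groups (i.e. drawn from a single group): C(6,6) + C(6,6) + C(5,6) = 2.
By inclusion–exclusion: 12376 − 1848 + 2 = 10530.

10530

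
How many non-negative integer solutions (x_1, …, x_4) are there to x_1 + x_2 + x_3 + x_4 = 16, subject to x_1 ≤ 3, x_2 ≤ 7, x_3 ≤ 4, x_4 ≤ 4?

Without the upper bounds there are C(19,3) = 969 ways to split 16 among 4 variables.
Subtract solutions that violate a single cap (substitute x_i' = x_i − (cap_i+1)): x_1 ≥ 4 gives C(15,3) = 455; x_2 ≥ 8 gives C(11,3) = 165; x_3 ≥ 5 gives C(14,3) = 364; x_4 ≥ 5 gives C(14,3) = 364. Together 1348.
Add back pairs where two caps are both exceeded: 35 + 120 + 120 + 20 + 20 + 84 = 399.
Subtract triples: 0 + 0 + 10 + 0 = 10.
By inclusion–exclusion the count is 969 − 1348 + 399 − 10 = 10.

10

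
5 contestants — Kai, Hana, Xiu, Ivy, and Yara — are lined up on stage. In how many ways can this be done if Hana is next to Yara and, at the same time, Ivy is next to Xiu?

Treat {Hana,Yara} as one block (2 orders) and {Ivy,Xiu} as another (2 orders).
That leaves 3 units to arrange: 2 × 2 × 3! = 4 × 6 = 24.

24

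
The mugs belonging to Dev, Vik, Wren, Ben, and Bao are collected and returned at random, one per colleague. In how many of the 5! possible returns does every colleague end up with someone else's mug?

Let Aᵢ be the assignments in which colleague i gets their own mug. We want the size of the complement of A₁∪…∪A_5.
By inclusion–exclusion this is Σ_{j=0}^{5} (−1)^j C(5,j)·(5−j)!.
Computing: 120 − 120 + 60 − 20 + 5 − 1 = 44.

44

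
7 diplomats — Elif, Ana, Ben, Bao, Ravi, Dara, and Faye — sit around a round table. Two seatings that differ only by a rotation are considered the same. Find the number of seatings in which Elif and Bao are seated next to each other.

240

Glue Elif and Bao into a block (2 internal orders). Seating 6 units around a circle gives (5)! arrangements.
So 2 × (5)! = 2 × 120 = 240.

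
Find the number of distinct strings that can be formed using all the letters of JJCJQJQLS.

The 9 letters of JJCJQJQLS have repeats: J appearing 4 times and Q appearing twice.
The number of distinct arrangements is 9!/(4!·2!) = 362880/48 = 7560.

7560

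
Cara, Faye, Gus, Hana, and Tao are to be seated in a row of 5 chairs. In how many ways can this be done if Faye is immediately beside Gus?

48

Place the 3 others and the Faye-Gus pair as 4 objects in a line; the pair has 2 internal arrangements.
That gives 2 × 4! = 2 × 24 = 48.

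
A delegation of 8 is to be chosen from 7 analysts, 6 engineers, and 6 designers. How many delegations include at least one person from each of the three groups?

72513

Total 8-person selections from all 19: C(19,8) = 75582.
Subtract selections that omit an entire group: no analysts → C(12,8) = 495; no engineers → C(13,8) = 1287; no designers → C(13,8) = 1287.
Add back selections omitting two groups (i.e. drawn from a single group): C(7,8) + C(6,8) + C(6,8) = 0.
By inclusion–exclusion: 75582 − 3069 + 0 = 72513.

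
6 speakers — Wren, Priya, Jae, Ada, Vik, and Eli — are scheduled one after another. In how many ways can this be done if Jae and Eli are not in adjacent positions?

Of the 6! = 720 arrangements, those with Jae and Eli adjacent number 2 × 5! = 240 (treat the pair as a block with 2 internal orders).
So 720 − 240 = 480 arrangements keep them apart.

480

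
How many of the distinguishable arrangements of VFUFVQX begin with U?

180

Fix U in the first position and arrange the remaining 6 letters.
Those 6 letters have F appearing twice and V appearing twice, giving (6)!/(2!·2!) = 180.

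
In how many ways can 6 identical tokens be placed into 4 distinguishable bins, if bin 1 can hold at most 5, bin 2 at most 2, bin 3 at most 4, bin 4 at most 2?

By stars and bars, unrestricted non-negative solutions to x_1+…+x_4 = 6 number C(6+3,3) = 84.
Subtract solutions that violate a single cap (substitute x_i' = x_i − (cap_i+1)): x_1 ≥ 6 gives C(3,3) = 1; x_2 ≥ 3 gives C(6,3) = 20; x_3 ≥ 5 gives C(4,3) = 4; x_4 ≥ 3 gives C(6,3) = 20. Together 45.
Add back pairs where two caps are both exceeded: 0 + 0 + 0 + 0 + 1 + 0 = 1.
By inclusion–exclusion the count is 84 − 45 + 1 = 40.

40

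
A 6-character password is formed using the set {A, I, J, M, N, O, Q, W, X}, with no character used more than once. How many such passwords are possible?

Choose and order 6 of the 9 symbols: the first character has 9 options, the next 8, and so on down to 4.
9 × 8 × 7 × 6 × 5 × 4 = 60480.

60480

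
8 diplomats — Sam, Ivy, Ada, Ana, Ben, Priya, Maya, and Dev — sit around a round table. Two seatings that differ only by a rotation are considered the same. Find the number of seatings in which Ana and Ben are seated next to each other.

1440

Glue Ana and Ben into a block (2 internal orders). Seating 7 units around a circle gives (6)! arrangements.
So 2 × (6)! = 2 × 720 = 1440.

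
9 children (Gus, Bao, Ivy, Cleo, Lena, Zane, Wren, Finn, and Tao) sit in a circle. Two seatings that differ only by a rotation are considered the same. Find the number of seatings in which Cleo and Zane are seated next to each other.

10080

Treat {Cleo, Zane} as one unit (2 internal orders) and seat the resulting 8 units around the table: (7)! circular arrangements.
So 2 × (7)! = 2 × 5040 = 10080.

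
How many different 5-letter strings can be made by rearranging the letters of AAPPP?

Letter multiplicities in AAPPP: A×2, P×3.
So there are 5! / (3!·2!) = 10 distinguishable arrangements.

10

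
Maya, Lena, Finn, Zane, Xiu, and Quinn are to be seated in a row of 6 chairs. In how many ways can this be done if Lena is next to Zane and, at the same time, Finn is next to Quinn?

96

Treat {Lena,Zane} as one block (2 orders) and {Finn,Quinn} as another (2 orders).
That leaves 4 units to arrange: 2 × 2 × 4! = 4 × 24 = 96.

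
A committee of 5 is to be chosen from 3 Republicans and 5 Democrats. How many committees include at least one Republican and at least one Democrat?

55

With no constraint there are C(8,5) = 56 possible selections.
Subtract selections that omit an entire group: no Republicans → C(5,5) = 1; no Democrats → C(3,5) = 0.
Both groups omitted at once is impossible, so 56 − 1 = 55.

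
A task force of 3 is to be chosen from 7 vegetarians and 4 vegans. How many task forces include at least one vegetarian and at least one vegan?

With no constraint there are C(11,3) = 165 possible selections.
Subtract selections that omit an entire group: no vegetarians → C(4,3) = 4; no vegans → C(7,3) = 35.
Both groups omitted at once is impossible, so 165 − 39 = 126.

126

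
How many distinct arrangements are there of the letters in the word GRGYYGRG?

Letter multiplicities in GRGYYGRG: G×4, R×2, Y×2.
Dividing 8! = 40320 by 4!·2!·2! = 96 for the repeated letters gives 420.

420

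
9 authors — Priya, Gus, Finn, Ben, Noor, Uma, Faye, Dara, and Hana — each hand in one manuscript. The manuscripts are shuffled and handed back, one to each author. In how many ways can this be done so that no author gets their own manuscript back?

133496

Count assignments avoiding every fixed point. For any j of the 9 authors fixed to their own manuscript, the other 9−j can be arranged in (9−j)! ways.
By inclusion–exclusion this is Σ_{j=0}^{9} (−1)^j C(9,j)·(9−j)!.
Computing: 362880 − 362880 + 181440 − 60480 + 15120 − 3024 + 504 − 72 + 9 − 1 = 133496.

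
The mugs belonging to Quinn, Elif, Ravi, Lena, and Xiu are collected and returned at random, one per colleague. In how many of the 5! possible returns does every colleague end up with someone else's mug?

44

This is the derangement count D_5: permutations of 5 items with no fixed point.
By inclusion–exclusion this is Σ_{j=0}^{5} (−1)^j C(5,j)·(5−j)!.
Computing: 120 − 120 + 60 − 20 + 5 − 1 = 44.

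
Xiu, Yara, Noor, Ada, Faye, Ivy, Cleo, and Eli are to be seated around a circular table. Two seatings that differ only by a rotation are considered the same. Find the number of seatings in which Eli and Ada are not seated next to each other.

3600

Without the restriction there are (7)! = 5040 seatings.
Seatings with Eli beside Ada: treat them as a block with 2 internal orders, giving 2 × (6)! = 1440.
Subtracting, 5040 − 1440 = 3600.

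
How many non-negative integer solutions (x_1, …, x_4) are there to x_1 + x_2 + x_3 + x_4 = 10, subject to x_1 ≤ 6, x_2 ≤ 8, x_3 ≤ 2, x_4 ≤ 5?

112

Without the upper bounds there are C(13,3) = 286 ways to split 10 among 4 variables.
Subtract solutions that violate a single cap (substitute x_i' = x_i − (cap_i+1)): x_1 ≥ 7 gives C(6,3) = 20; x_2 ≥ 9 gives C(4,3) = 4; x_3 ≥ 3 gives C(10,3) = 120; x_4 ≥ 6 gives C(7,3) = 35. Together 179.
Add back pairs where two caps are both exceeded: 0 + 1 + 0 + 0 + 0 + 4 = 5.
By inclusion–exclusion the count is 286 − 179 + 5 = 112.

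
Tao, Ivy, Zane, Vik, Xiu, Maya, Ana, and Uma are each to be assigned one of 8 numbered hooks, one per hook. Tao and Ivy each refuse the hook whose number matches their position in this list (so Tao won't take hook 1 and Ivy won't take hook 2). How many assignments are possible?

Let Aᵢ (for i ∈ {1, 2}) be the placements that put person i in their forbidden hook. Any j of these fix j positions, leaving (8−j)! ways to fill the rest, and there are C(2,j) ways to pick which j.
By inclusion–exclusion, the number of valid placements is Σ_{j=0}^{2} (−1)^j C(2,j)·(8−j)!.
Computing: 40320 − 10080 + 720 = 30960.

30960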